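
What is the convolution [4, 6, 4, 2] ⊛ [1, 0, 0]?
y[0] = 4×1 = 4; y[1] = 4×0 + 6×1 = 6; y[2] = 4×0 + 6×0 + 4×1 = 4; y[3] = 6×0 + 4×0 + 2×1 = 2; y[4] = 4×0 + 2×0 = 0; y[5] = 2×0 = 0

[4, 6, 4, 2, 0, 0]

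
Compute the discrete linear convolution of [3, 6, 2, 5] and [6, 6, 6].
y[0] = 3×6 = 18; y[1] = 3×6 + 6×6 = 54; y[2] = 3×6 + 6×6 + 2×6 = 66; y[3] = 6×6 + 2×6 + 5×6 = 78; y[4] = 2×6 + 5×6 = 42; y[5] = 5×6 = 30

[18, 54, 66, 78, 42, 30]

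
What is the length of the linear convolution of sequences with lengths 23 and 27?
Linear/full convolution length: m + n - 1 = 23 + 27 - 1 = 49

49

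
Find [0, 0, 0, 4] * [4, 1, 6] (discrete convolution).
y[0] = 0×4 = 0; y[1] = 0×1 + 0×4 = 0; y[2] = 0×6 + 0×1 + 0×4 = 0; y[3] = 0×6 + 0×1 + 4×4 = 16; y[4] = 0×6 + 4×1 = 4; y[5] = 4×6 = 24

[0, 0, 0, 16, 4, 24]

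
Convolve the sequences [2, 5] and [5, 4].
y[0] = 2×5 = 10; y[1] = 2×4 + 5×5 = 33; y[2] = 5×4 = 20

[10, 33, 20]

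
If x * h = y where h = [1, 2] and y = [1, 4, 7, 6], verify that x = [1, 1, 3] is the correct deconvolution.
Forward-compute [1, 1, 3] * [1, 2]: y[0] = 1×1 = 1; y[1] = 1×2 + 1×1 = 3; y[2] = 1×2 + 3×1 = 5; y[3] = 3×2 = 6 → [1, 3, 5, 6]. Does not match given y = [1, 4, 7, 6].

Not verified. [1, 1, 3] * [1, 2] = [1, 3, 5, 6], which differs from [1, 4, 7, 6] at index 1.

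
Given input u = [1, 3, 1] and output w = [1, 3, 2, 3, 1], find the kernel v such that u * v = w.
Output length 5 = len(u) + len(v) - 1 ⇒ len(v) = 3. Solve v forward using v[k] = (w[k] - Σ_{i≥1} u[i]·v[k-i]) / u[0]: v[0] = w[0] / u[0] = 1 / 1 = 1; v[1] = (w[1] - 3×1) / u[0] = (3 - 3×1) / 1 = 0; v[2] = (w[2] - 3×0 - 1×1) / u[0] = (2 - 3×0 - 1×1) / 1 = 1. So v = [1, 0, 1]. Forward-check [1, 3, 1] * [1, 0, 1]: w[0] = 1×1 = 1; w[1] = 1×0 + 3×1 = 3; w[2] = 1×1 + 3×0 + 1×1 = 2; w[3] = 3×1 + 1×0 = 3; w[4] = 1×1 = 1 → [1, 3, 2, 3, 1] ✓

[1, 0, 1]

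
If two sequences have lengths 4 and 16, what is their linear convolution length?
Linear/full convolution length: m + n - 1 = 4 + 16 - 1 = 19

19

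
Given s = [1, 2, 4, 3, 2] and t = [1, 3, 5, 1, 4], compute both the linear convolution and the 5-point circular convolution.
Linear: y_lin[0] = 1×1 = 1; y_lin[1] = 1×3 + 2×1 = 5; y_lin[2] = 1×5 + 2×3 + 4×1 = 15; y_lin[3] = 1×1 + 2×5 + 4×3 + 3×1 = 26; y_lin[4] = 1×4 + 2×1 + 4×5 + 3×3 + 2×1 = 37; y_lin[5] = 2×4 + 4×1 + 3×5 + 2×3 = 33; y_lin[6] = 4×4 + 3×1 + 2×5 = 29; y_lin[7] = 3×4 + 2×1 = 14; y_lin[8] = 2×4 = 8 → [1, 5, 15, 26, 37, 33, 29, 14, 8]. Circular (length 5): y[0] = 1×1 + 2×4 + 4×1 + 3×5 + 2×3 = 34; y[1] = 1×3 + 2×1 + 4×4 + 3×1 + 2×5 = 34; y[2] = 1×5 + 2×3 + 4×1 + 3×4 + 2×1 = 29; y[3] = 1×1 + 2×5 + 4×3 + 3×1 + 2×4 = 34; y[4] = 1×4 + 2×1 + 4×5 + 3×3 + 2×1 = 37 → [34, 34, 29, 34, 37]

Linear: [1, 5, 15, 26, 37, 33, 29, 14, 8], Circular: [34, 34, 29, 34, 37]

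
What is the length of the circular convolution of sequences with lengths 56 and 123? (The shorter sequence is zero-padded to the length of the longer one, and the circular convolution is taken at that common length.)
Circular convolution (zero-padding the shorter input) has length max(m, n) = max(56, 123) = 123

123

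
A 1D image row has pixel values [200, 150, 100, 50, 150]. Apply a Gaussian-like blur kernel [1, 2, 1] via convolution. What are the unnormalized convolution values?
Convolve image row [200, 150, 100, 50, 150] with kernel [1, 2, 1]: y[0] = 200×1 = 200; y[1] = 200×2 + 150×1 = 550; y[2] = 200×1 + 150×2 + 100×1 = 600; y[3] = 150×1 + 100×2 + 50×1 = 400; y[4] = 100×1 + 50×2 + 150×1 = 350; y[5] = 50×1 + 150×2 = 350; y[6] = 150×1 = 150 → [200, 550, 600, 400, 350, 350, 150]. Normalization factor = sum(kernel) = 4.

[200, 550, 600, 400, 350, 350, 150]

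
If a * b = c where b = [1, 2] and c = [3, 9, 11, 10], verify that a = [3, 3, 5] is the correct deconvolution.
Forward-compute [3, 3, 5] * [1, 2]: c[0] = 3×1 = 3; c[1] = 3×2 + 3×1 = 9; c[2] = 3×2 + 5×1 = 11; c[3] = 5×2 = 10 → [3, 9, 11, 10]. Matches given c = [3, 9, 11, 10], so verified.

Verified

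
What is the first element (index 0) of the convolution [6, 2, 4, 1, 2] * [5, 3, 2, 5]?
Use y[k] = Σ_i a[i]·b[k-i] at k=0. y[0] = 6×5 = 30

30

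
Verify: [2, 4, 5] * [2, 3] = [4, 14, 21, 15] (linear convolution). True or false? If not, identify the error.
Recompute linear convolution of [2, 4, 5] and [2, 3]: y[0] = 2×2 = 4; y[1] = 2×3 + 4×2 = 14; y[2] = 4×3 + 5×2 = 22; y[3] = 5×3 = 15 → [4, 14, 22, 15]. Compare to given [4, 14, 21, 15]: they differ at index 2: given 21, correct 22, so answer: No

No. Error at index 2: given 21, correct 22.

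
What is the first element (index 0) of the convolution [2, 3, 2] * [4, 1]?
Use y[k] = Σ_i a[i]·b[k-i] at k=0. y[0] = 2×4 = 8

8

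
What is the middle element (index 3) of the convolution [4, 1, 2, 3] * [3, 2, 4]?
Use y[k] = Σ_i a[i]·b[k-i] at k=3. y[3] = 1×4 + 2×2 + 3×3 = 17

17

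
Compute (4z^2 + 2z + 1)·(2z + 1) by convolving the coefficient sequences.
Ascending coefficients: a = [1, 2, 4], b = [1, 2]. c[0] = 1×1 = 1; c[1] = 1×2 + 2×1 = 4; c[2] = 2×2 + 4×1 = 8; c[3] = 4×2 = 8. Result coefficients: [1, 4, 8, 8] → 8z^3 + 8z^2 + 4z + 1

8z^3 + 8z^2 + 4z + 1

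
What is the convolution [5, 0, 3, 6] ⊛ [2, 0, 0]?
y[0] = 5×2 = 10; y[1] = 5×0 + 0×2 = 0; y[2] = 5×0 + 0×0 + 3×2 = 6; y[3] = 0×0 + 3×0 + 6×2 = 12; y[4] = 3×0 + 6×0 = 0; y[5] = 6×0 = 0

[10, 0, 6, 12, 0, 0]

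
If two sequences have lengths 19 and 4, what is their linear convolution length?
Linear/full convolution length: m + n - 1 = 19 + 4 - 1 = 22

22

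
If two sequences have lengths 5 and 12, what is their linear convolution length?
Linear/full convolution length: m + n - 1 = 5 + 12 - 1 = 16

16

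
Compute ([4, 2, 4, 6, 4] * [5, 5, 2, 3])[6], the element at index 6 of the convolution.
Use y[k] = Σ_i a[i]·b[k-i] at k=6. y[6] = 6×3 + 4×2 = 26

26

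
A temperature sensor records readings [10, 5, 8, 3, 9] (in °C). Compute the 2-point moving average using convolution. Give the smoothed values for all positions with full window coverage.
2-point moving average kernel = [1, 1]. Apply in 'valid' mode (full window coverage): avg[0] = (10 + 5) / 2 = 7.5; avg[1] = (5 + 8) / 2 = 6.5; avg[2] = (8 + 3) / 2 = 5.5; avg[3] = (3 + 9) / 2 = 6.0. Smoothed values: [7.5, 6.5, 5.5, 6.0]

[7.5, 6.5, 5.5, 6.0]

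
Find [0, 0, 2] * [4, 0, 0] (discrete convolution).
y[0] = 0×4 = 0; y[1] = 0×0 + 0×4 = 0; y[2] = 0×0 + 0×0 + 2×4 = 8; y[3] = 0×0 + 2×0 = 0; y[4] = 2×0 = 0

[0, 0, 8, 0, 0]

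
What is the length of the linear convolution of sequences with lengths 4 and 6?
Linear/full convolution length: m + n - 1 = 4 + 6 - 1 = 9

9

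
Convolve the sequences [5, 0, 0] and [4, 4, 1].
y[0] = 5×4 = 20; y[1] = 5×4 + 0×4 = 20; y[2] = 5×1 + 0×4 + 0×4 = 5; y[3] = 0×1 + 0×4 = 0; y[4] = 0×1 = 0

[20, 20, 5, 0, 0]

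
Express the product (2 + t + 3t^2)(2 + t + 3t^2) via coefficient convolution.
Ascending coefficients: a = [2, 1, 3], b = [2, 1, 3]. c[0] = 2×2 = 4; c[1] = 2×1 + 1×2 = 4; c[2] = 2×3 + 1×1 + 3×2 = 13; c[3] = 1×3 + 3×1 = 6; c[4] = 3×3 = 9. Result coefficients: [4, 4, 13, 6, 9] → 4 + 4t + 13t^2 + 6t^3 + 9t^4

4 + 4t + 13t^2 + 6t^3 + 9t^4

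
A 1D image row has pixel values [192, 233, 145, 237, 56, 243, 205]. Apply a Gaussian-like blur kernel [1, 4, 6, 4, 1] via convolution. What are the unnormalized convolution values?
Convolve image row [192, 233, 145, 237, 56, 243, 205] with kernel [1, 4, 6, 4, 1]: y[0] = 192×1 = 192; y[1] = 192×4 + 233×1 = 1001; y[2] = 192×6 + 233×4 + 145×1 = 2229; y[3] = 192×4 + 233×6 + 145×4 + 237×1 = 2983; y[4] = 192×1 + 233×4 + 145×6 + 237×4 + 56×1 = 2998; y[5] = 233×1 + 145×4 + 237×6 + 56×4 + 243×1 = 2702; y[6] = 145×1 + 237×4 + 56×6 + 243×4 + 205×1 = 2606; y[7] = 237×1 + 56×4 + 243×6 + 205×4 = 2739; y[8] = 56×1 + 243×4 + 205×6 = 2258; y[9] = 243×1 + 205×4 = 1063; y[10] = 205×1 = 205 → [192, 1001, 2229, 2983, 2998, 2702, 2606, 2739, 2258, 1063, 205]. Normalization factor = sum(kernel) = 16.

[192, 1001, 2229, 2983, 2998, 2702, 2606, 2739, 2258, 1063, 205]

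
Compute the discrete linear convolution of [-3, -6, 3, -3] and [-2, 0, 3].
y[0] = -3×-2 = 6; y[1] = -3×0 + -6×-2 = 12; y[2] = -3×3 + -6×0 + 3×-2 = -15; y[3] = -6×3 + 3×0 + -3×-2 = -12; y[4] = 3×3 + -3×0 = 9; y[5] = -3×3 = -9

[6, 12, -15, -12, 9, -9]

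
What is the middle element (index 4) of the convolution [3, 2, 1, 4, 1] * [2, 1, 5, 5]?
Use y[k] = Σ_i a[i]·b[k-i] at k=4. y[4] = 2×5 + 1×5 + 4×1 + 1×2 = 21

21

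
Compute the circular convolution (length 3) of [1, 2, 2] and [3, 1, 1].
Use y[k] = Σ_j u[j]·v[(k-j) mod 3]. y[0] = 1×3 + 2×1 + 2×1 = 7; y[1] = 1×1 + 2×3 + 2×1 = 9; y[2] = 1×1 + 2×1 + 2×3 = 9. Result: [7, 9, 9]

[7, 9, 9]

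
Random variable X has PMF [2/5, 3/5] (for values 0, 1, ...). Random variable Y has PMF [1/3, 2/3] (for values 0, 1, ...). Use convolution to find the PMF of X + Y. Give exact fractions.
P(X+Y=k) = Σ_i P(X=i)·P(Y=k-i) — a convolution of [2/5, 3/5] and [1/3, 2/3]. P(X+Y=0) = (2/5)×(1/3) = 2/15; P(X+Y=1) = (2/5)×(2/3) + (3/5)×(1/3) = 4/15 + 1/5 = 7/15; P(X+Y=2) = (3/5)×(2/3) = 2/5. PMF: [2/15, 7/15, 2/5] (sums to 1 ✓)

[2/15, 7/15, 2/5]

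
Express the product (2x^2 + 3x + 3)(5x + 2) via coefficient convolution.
Ascending coefficients: a = [3, 3, 2], b = [2, 5]. c[0] = 3×2 = 6; c[1] = 3×5 + 3×2 = 21; c[2] = 3×5 + 2×2 = 19; c[3] = 2×5 = 10. Result coefficients: [6, 21, 19, 10] → 10x^3 + 19x^2 + 21x + 6

10x^3 + 19x^2 + 21x + 6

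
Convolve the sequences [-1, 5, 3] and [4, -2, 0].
y[0] = -1×4 = -4; y[1] = -1×-2 + 5×4 = 22; y[2] = -1×0 + 5×-2 + 3×4 = 2; y[3] = 5×0 + 3×-2 = -6; y[4] = 3×0 = 0

[-4, 22, 2, -6, 0]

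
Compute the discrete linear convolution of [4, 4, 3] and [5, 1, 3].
y[0] = 4×5 = 20; y[1] = 4×1 + 4×5 = 24; y[2] = 4×3 + 4×1 + 3×5 = 31; y[3] = 4×3 + 3×1 = 15; y[4] = 3×3 = 9

[20, 24, 31, 15, 9]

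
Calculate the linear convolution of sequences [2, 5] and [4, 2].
y[0] = 2×4 = 8; y[1] = 2×2 + 5×4 = 24; y[2] = 5×2 = 10

[8, 24, 10]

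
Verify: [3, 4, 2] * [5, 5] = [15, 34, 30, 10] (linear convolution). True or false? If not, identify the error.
Recompute linear convolution of [3, 4, 2] and [5, 5]: y[0] = 3×5 = 15; y[1] = 3×5 + 4×5 = 35; y[2] = 4×5 + 2×5 = 30; y[3] = 2×5 = 10 → [15, 35, 30, 10]. Compare to given [15, 34, 30, 10]: they differ at index 1: given 34, correct 35, so answer: No

No. Error at index 1: given 34, correct 35.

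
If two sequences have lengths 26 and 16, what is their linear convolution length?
Linear/full convolution length: m + n - 1 = 26 + 16 - 1 = 41

41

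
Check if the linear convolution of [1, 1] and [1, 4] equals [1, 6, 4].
Recompute linear convolution of [1, 1] and [1, 4]: y[0] = 1×1 = 1; y[1] = 1×4 + 1×1 = 5; y[2] = 1×4 = 4 → [1, 5, 4]. Compare to given [1, 6, 4]: they differ at index 1: given 6, correct 5, so answer: No

No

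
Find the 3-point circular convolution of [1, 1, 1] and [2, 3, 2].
Use y[k] = Σ_j x[j]·h[(k-j) mod 3]. y[0] = 1×2 + 1×2 + 1×3 = 7; y[1] = 1×3 + 1×2 + 1×2 = 7; y[2] = 1×2 + 1×3 + 1×2 = 7. Result: [7, 7, 7]

[7, 7, 7]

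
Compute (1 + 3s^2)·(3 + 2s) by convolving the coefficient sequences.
Ascending coefficients: a = [1, 0, 3], b = [3, 2]. c[0] = 1×3 = 3; c[1] = 1×2 + 0×3 = 2; c[2] = 0×2 + 3×3 = 9; c[3] = 3×2 = 6. Result coefficients: [3, 2, 9, 6] → 3 + 2s + 9s^2 + 6s^3

3 + 2s + 9s^2 + 6s^3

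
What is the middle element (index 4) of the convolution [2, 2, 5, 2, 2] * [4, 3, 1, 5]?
Use y[k] = Σ_i a[i]·b[k-i] at k=4. y[4] = 2×5 + 5×1 + 2×3 + 2×4 = 29

29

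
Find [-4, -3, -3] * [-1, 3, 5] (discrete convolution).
y[0] = -4×-1 = 4; y[1] = -4×3 + -3×-1 = -9; y[2] = -4×5 + -3×3 + -3×-1 = -26; y[3] = -3×5 + -3×3 = -24; y[4] = -3×5 = -15

[4, -9, -26, -24, -15]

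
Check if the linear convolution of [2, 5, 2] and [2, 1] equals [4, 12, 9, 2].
Recompute linear convolution of [2, 5, 2] and [2, 1]: y[0] = 2×2 = 4; y[1] = 2×1 + 5×2 = 12; y[2] = 5×1 + 2×2 = 9; y[3] = 2×1 = 2 → [4, 12, 9, 2]. Given [4, 12, 9, 2] matches, so answer: Yes

Yes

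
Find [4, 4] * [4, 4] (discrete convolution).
y[0] = 4×4 = 16; y[1] = 4×4 + 4×4 = 32; y[2] = 4×4 = 16

[16, 32, 16]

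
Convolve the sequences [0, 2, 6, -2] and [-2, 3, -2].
y[0] = 0×-2 = 0; y[1] = 0×3 + 2×-2 = -4; y[2] = 0×-2 + 2×3 + 6×-2 = -6; y[3] = 2×-2 + 6×3 + -2×-2 = 18; y[4] = 6×-2 + -2×3 = -18; y[5] = -2×-2 = 4

[0, -4, -6, 18, -18, 4]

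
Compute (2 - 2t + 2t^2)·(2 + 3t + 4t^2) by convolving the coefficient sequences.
Ascending coefficients: a = [2, -2, 2], b = [2, 3, 4]. c[0] = 2×2 = 4; c[1] = 2×3 + -2×2 = 2; c[2] = 2×4 + -2×3 + 2×2 = 6; c[3] = -2×4 + 2×3 = -2; c[4] = 2×4 = 8. Result coefficients: [4, 2, 6, -2, 8] → 4 + 2t + 6t^2 - 2t^3 + 8t^4

4 + 2t + 6t^2 - 2t^3 + 8t^4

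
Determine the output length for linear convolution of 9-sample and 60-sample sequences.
Linear/full convolution length: m + n - 1 = 9 + 60 - 1 = 68

68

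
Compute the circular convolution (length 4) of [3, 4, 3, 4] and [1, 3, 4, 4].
Use y[k] = Σ_j s[j]·t[(k-j) mod 4]. y[0] = 3×1 + 4×4 + 3×4 + 4×3 = 43; y[1] = 3×3 + 4×1 + 3×4 + 4×4 = 41; y[2] = 3×4 + 4×3 + 3×1 + 4×4 = 43; y[3] = 3×4 + 4×4 + 3×3 + 4×1 = 41. Result: [43, 41, 43, 41]

[43, 41, 43, 41]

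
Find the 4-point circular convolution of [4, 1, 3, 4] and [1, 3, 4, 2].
Use y[k] = Σ_j s[j]·t[(k-j) mod 4]. y[0] = 4×1 + 1×2 + 3×4 + 4×3 = 30; y[1] = 4×3 + 1×1 + 3×2 + 4×4 = 35; y[2] = 4×4 + 1×3 + 3×1 + 4×2 = 30; y[3] = 4×2 + 1×4 + 3×3 + 4×1 = 25. Result: [30, 35, 30, 25]

[30, 35, 30, 25]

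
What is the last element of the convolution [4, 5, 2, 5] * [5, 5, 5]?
Use y[k] = Σ_i a[i]·b[k-i] at k=5. y[5] = 5×5 = 25

25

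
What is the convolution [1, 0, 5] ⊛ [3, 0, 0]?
y[0] = 1×3 = 3; y[1] = 1×0 + 0×3 = 0; y[2] = 1×0 + 0×0 + 5×3 = 15; y[3] = 0×0 + 5×0 = 0; y[4] = 5×0 = 0

[3, 0, 15, 0, 0]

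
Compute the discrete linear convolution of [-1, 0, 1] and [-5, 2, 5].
y[0] = -1×-5 = 5; y[1] = -1×2 + 0×-5 = -2; y[2] = -1×5 + 0×2 + 1×-5 = -10; y[3] = 0×5 + 1×2 = 2; y[4] = 1×5 = 5

[5, -2, -10, 2, 5]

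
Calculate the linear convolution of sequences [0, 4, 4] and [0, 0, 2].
y[0] = 0×0 = 0; y[1] = 0×0 + 4×0 = 0; y[2] = 0×2 + 4×0 + 4×0 = 0; y[3] = 4×2 + 4×0 = 8; y[4] = 4×2 = 8

[0, 0, 0, 8, 8]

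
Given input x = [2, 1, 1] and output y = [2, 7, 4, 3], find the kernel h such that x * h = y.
Output length 4 = len(x) + len(h) - 1 ⇒ len(h) = 2. Solve h forward using h[k] = (y[k] - Σ_{i≥1} x[i]·h[k-i]) / x[0]: h[0] = y[0] / x[0] = 2 / 2 = 1; h[1] = (y[1] - 1×1) / x[0] = (7 - 1×1) / 2 = 3. So h = [1, 3]. Forward-check [2, 1, 1] * [1, 3]: y[0] = 2×1 = 2; y[1] = 2×3 + 1×1 = 7; y[2] = 1×3 + 1×1 = 4; y[3] = 1×3 = 3 → [2, 7, 4, 3] ✓

[1, 3]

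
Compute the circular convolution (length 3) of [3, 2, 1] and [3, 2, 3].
Use y[k] = Σ_j f[j]·g[(k-j) mod 3]. y[0] = 3×3 + 2×3 + 1×2 = 17; y[1] = 3×2 + 2×3 + 1×3 = 15; y[2] = 3×3 + 2×2 + 1×3 = 16. Result: [17, 15, 16]

[17, 15, 16]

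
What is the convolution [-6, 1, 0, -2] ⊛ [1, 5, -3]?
y[0] = -6×1 = -6; y[1] = -6×5 + 1×1 = -29; y[2] = -6×-3 + 1×5 + 0×1 = 23; y[3] = 1×-3 + 0×5 + -2×1 = -5; y[4] = 0×-3 + -2×5 = -10; y[5] = -2×-3 = 6

[-6, -29, 23, -5, -10, 6]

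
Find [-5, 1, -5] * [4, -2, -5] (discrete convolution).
y[0] = -5×4 = -20; y[1] = -5×-2 + 1×4 = 14; y[2] = -5×-5 + 1×-2 + -5×4 = 3; y[3] = 1×-5 + -5×-2 = 5; y[4] = -5×-5 = 25

[-20, 14, 3, 5, 25]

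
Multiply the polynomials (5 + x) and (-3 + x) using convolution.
Ascending coefficients: a = [5, 1], b = [-3, 1]. c[0] = 5×-3 = -15; c[1] = 5×1 + 1×-3 = 2; c[2] = 1×1 = 1. Result coefficients: [-15, 2, 1] → -15 + 2x + x^2

-15 + 2x + x^2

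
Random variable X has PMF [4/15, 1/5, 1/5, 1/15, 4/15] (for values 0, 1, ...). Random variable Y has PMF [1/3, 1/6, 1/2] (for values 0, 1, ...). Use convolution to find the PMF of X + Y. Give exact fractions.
P(X+Y=k) = Σ_i P(X=i)·P(Y=k-i) — a convolution of [4/15, 1/5, 1/5, 1/15, 4/15] and [1/3, 1/6, 1/2]. P(X+Y=0) = (4/15)×(1/3) = 4/45; P(X+Y=1) = (4/15)×(1/6) + (1/5)×(1/3) = 2/45 + 1/15 = 1/9; P(X+Y=2) = (4/15)×(1/2) + (1/5)×(1/6) + (1/5)×(1/3) = 2/15 + 1/30 + 1/15 = 7/30; P(X+Y=3) = (1/5)×(1/2) + (1/5)×(1/6) + (1/15)×(1/3) = 1/10 + 1/30 + 1/45 = 7/45; P(X+Y=4) = (1/5)×(1/2) + (1/15)×(1/6) + (4/15)×(1/3) = 1/10 + 1/90 + 4/45 = 1/5; P(X+Y=5) = (1/15)×(1/2) + (4/15)×(1/6) = 1/30 + 2/45 = 7/90; P(X+Y=6) = (4/15)×(1/2) = 2/15. PMF: [4/45, 1/9, 7/30, 7/45, 1/5, 7/90, 2/15] (sums to 1 ✓)

[4/45, 1/9, 7/30, 7/45, 1/5, 7/90, 2/15]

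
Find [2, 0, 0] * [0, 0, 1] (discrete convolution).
y[0] = 2×0 = 0; y[1] = 2×0 + 0×0 = 0; y[2] = 2×1 + 0×0 + 0×0 = 2; y[3] = 0×1 + 0×0 = 0; y[4] = 0×1 = 0

[0, 0, 2, 0, 0]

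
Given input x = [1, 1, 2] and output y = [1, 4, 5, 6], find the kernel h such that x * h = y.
Output length 4 = len(x) + len(h) - 1 ⇒ len(h) = 2. Solve h forward using h[k] = (y[k] - Σ_{i≥1} x[i]·h[k-i]) / x[0]: h[0] = y[0] / x[0] = 1 / 1 = 1; h[1] = (y[1] - 1×1) / x[0] = (4 - 1×1) / 1 = 3. So h = [1, 3]. Forward-check [1, 1, 2] * [1, 3]: y[0] = 1×1 = 1; y[1] = 1×3 + 1×1 = 4; y[2] = 1×3 + 2×1 = 5; y[3] = 2×3 = 6 → [1, 4, 5, 6] ✓

[1, 3]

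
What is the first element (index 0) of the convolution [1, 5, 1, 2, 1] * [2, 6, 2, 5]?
Use y[k] = Σ_i a[i]·b[k-i] at k=0. y[0] = 1×2 = 2

2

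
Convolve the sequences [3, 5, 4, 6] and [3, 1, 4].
y[0] = 3×3 = 9; y[1] = 3×1 + 5×3 = 18; y[2] = 3×4 + 5×1 + 4×3 = 29; y[3] = 5×4 + 4×1 + 6×3 = 42; y[4] = 4×4 + 6×1 = 22; y[5] = 6×4 = 24

[9, 18, 29, 42, 22, 24]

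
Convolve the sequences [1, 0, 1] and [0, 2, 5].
y[0] = 1×0 = 0; y[1] = 1×2 + 0×0 = 2; y[2] = 1×5 + 0×2 + 1×0 = 5; y[3] = 0×5 + 1×2 = 2; y[4] = 1×5 = 5

[0, 2, 5, 2, 5]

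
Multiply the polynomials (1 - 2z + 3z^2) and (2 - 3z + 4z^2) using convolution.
Ascending coefficients: a = [1, -2, 3], b = [2, -3, 4]. c[0] = 1×2 = 2; c[1] = 1×-3 + -2×2 = -7; c[2] = 1×4 + -2×-3 + 3×2 = 16; c[3] = -2×4 + 3×-3 = -17; c[4] = 3×4 = 12. Result coefficients: [2, -7, 16, -17, 12] → 2 - 7z + 16z^2 - 17z^3 + 12z^4

2 - 7z + 16z^2 - 17z^3 + 12z^4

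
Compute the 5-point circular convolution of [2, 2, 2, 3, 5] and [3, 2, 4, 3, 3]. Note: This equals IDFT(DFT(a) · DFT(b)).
Either evaluate y[k] = Σ_j a[j]·b[(k-j) mod 5] directly, or use IDFT(DFT(a) · DFT(b)). y[0] = 2×3 + 2×3 + 2×3 + 3×4 + 5×2 = 40; y[1] = 2×2 + 2×3 + 2×3 + 3×3 + 5×4 = 45; y[2] = 2×4 + 2×2 + 2×3 + 3×3 + 5×3 = 42; y[3] = 2×3 + 2×4 + 2×2 + 3×3 + 5×3 = 42; y[4] = 2×3 + 2×3 + 2×4 + 3×2 + 5×3 = 41. Result: [40, 45, 42, 42, 41]

[40, 45, 42, 42, 41]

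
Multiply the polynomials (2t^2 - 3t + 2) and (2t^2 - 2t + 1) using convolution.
Ascending coefficients: a = [2, -3, 2], b = [1, -2, 2]. c[0] = 2×1 = 2; c[1] = 2×-2 + -3×1 = -7; c[2] = 2×2 + -3×-2 + 2×1 = 12; c[3] = -3×2 + 2×-2 = -10; c[4] = 2×2 = 4. Result coefficients: [2, -7, 12, -10, 4] → 4t^4 - 10t^3 + 12t^2 - 7t + 2

4t^4 - 10t^3 + 12t^2 - 7t + 2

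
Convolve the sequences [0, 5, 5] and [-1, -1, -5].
y[0] = 0×-1 = 0; y[1] = 0×-1 + 5×-1 = -5; y[2] = 0×-5 + 5×-1 + 5×-1 = -10; y[3] = 5×-5 + 5×-1 = -30; y[4] = 5×-5 = -25

[0, -5, -10, -30, -25]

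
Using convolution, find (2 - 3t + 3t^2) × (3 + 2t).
Ascending coefficients: a = [2, -3, 3], b = [3, 2]. c[0] = 2×3 = 6; c[1] = 2×2 + -3×3 = -5; c[2] = -3×2 + 3×3 = 3; c[3] = 3×2 = 6. Result coefficients: [6, -5, 3, 6] → 6 - 5t + 3t^2 + 6t^3

6 - 5t + 3t^2 + 6t^3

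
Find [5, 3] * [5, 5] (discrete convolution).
y[0] = 5×5 = 25; y[1] = 5×5 + 3×5 = 40; y[2] = 3×5 = 15

[25, 40, 15]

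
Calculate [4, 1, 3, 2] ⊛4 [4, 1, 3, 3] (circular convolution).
Use y[k] = Σ_j u[j]·v[(k-j) mod 4]. y[0] = 4×4 + 1×3 + 3×3 + 2×1 = 30; y[1] = 4×1 + 1×4 + 3×3 + 2×3 = 23; y[2] = 4×3 + 1×1 + 3×4 + 2×3 = 31; y[3] = 4×3 + 1×3 + 3×1 + 2×4 = 26. Result: [30, 23, 31, 26]

[30, 23, 31, 26]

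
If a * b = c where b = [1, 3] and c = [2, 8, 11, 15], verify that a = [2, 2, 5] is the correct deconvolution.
Forward-compute [2, 2, 5] * [1, 3]: c[0] = 2×1 = 2; c[1] = 2×3 + 2×1 = 8; c[2] = 2×3 + 5×1 = 11; c[3] = 5×3 = 15 → [2, 8, 11, 15]. Matches given c = [2, 8, 11, 15], so verified.

Verified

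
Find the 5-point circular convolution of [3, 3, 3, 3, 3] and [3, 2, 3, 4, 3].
Use y[k] = Σ_j a[j]·b[(k-j) mod 5]. y[0] = 3×3 + 3×3 + 3×4 + 3×3 + 3×2 = 45; y[1] = 3×2 + 3×3 + 3×3 + 3×4 + 3×3 = 45; y[2] = 3×3 + 3×2 + 3×3 + 3×3 + 3×4 = 45; y[3] = 3×4 + 3×3 + 3×2 + 3×3 + 3×3 = 45; y[4] = 3×3 + 3×4 + 3×3 + 3×2 + 3×3 = 45. Result: [45, 45, 45, 45, 45]

[45, 45, 45, 45, 45]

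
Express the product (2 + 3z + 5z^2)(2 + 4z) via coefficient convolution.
Ascending coefficients: a = [2, 3, 5], b = [2, 4]. c[0] = 2×2 = 4; c[1] = 2×4 + 3×2 = 14; c[2] = 3×4 + 5×2 = 22; c[3] = 5×4 = 20. Result coefficients: [4, 14, 22, 20] → 4 + 14z + 22z^2 + 20z^3

4 + 14z + 22z^2 + 20z^3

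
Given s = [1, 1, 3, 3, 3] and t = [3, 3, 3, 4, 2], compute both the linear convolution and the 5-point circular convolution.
Linear: y_lin[0] = 1×3 = 3; y_lin[1] = 1×3 + 1×3 = 6; y_lin[2] = 1×3 + 1×3 + 3×3 = 15; y_lin[3] = 1×4 + 1×3 + 3×3 + 3×3 = 25; y_lin[4] = 1×2 + 1×4 + 3×3 + 3×3 + 3×3 = 33; y_lin[5] = 1×2 + 3×4 + 3×3 + 3×3 = 32; y_lin[6] = 3×2 + 3×4 + 3×3 = 27; y_lin[7] = 3×2 + 3×4 = 18; y_lin[8] = 3×2 = 6 → [3, 6, 15, 25, 33, 32, 27, 18, 6]. Circular (length 5): y[0] = 1×3 + 1×2 + 3×4 + 3×3 + 3×3 = 35; y[1] = 1×3 + 1×3 + 3×2 + 3×4 + 3×3 = 33; y[2] = 1×3 + 1×3 + 3×3 + 3×2 + 3×4 = 33; y[3] = 1×4 + 1×3 + 3×3 + 3×3 + 3×2 = 31; y[4] = 1×2 + 1×4 + 3×3 + 3×3 + 3×3 = 33 → [35, 33, 33, 31, 33]

Linear: [3, 6, 15, 25, 33, 32, 27, 18, 6], Circular: [35, 33, 33, 31, 33]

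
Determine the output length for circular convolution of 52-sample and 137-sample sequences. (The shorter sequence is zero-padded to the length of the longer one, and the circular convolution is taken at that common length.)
Circular convolution (zero-padding the shorter input) has length max(m, n) = max(52, 137) = 137

137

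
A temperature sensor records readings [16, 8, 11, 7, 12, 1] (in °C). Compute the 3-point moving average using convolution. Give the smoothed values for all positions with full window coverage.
3-point moving average kernel = [1, 1, 1]. Apply in 'valid' mode (full window coverage): avg[0] = (16 + 8 + 11) / 3 = 11.67; avg[1] = (8 + 11 + 7) / 3 = 8.67; avg[2] = (11 + 7 + 12) / 3 = 10.0; avg[3] = (7 + 12 + 1) / 3 = 6.67. Smoothed values: [11.67, 8.67, 10.0, 6.67]

[11.67, 8.67, 10.0, 6.67]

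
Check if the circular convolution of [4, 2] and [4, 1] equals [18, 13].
Recompute circular convolution of [4, 2] and [4, 1]: y[0] = 4×4 + 2×1 = 18; y[1] = 4×1 + 2×4 = 12 → [18, 12]. Compare to given [18, 13]: they differ at index 1: given 13, correct 12, so answer: No

No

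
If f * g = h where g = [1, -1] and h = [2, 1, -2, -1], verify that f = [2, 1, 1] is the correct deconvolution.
Forward-compute [2, 1, 1] * [1, -1]: h[0] = 2×1 = 2; h[1] = 2×-1 + 1×1 = -1; h[2] = 1×-1 + 1×1 = 0; h[3] = 1×-1 = -1 → [2, -1, 0, -1]. Does not match given h = [2, 1, -2, -1].

Not verified. [2, 1, 1] * [1, -1] = [2, -1, 0, -1], which differs from [2, 1, -2, -1] at index 1.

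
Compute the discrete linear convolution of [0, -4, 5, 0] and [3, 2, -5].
y[0] = 0×3 = 0; y[1] = 0×2 + -4×3 = -12; y[2] = 0×-5 + -4×2 + 5×3 = 7; y[3] = -4×-5 + 5×2 + 0×3 = 30; y[4] = 5×-5 + 0×2 = -25; y[5] = 0×-5 = 0

[0, -12, 7, 30, -25, 0]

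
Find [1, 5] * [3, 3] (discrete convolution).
y[0] = 1×3 = 3; y[1] = 1×3 + 5×3 = 18; y[2] = 5×3 = 15

[3, 18, 15]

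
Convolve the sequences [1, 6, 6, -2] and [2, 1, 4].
y[0] = 1×2 = 2; y[1] = 1×1 + 6×2 = 13; y[2] = 1×4 + 6×1 + 6×2 = 22; y[3] = 6×4 + 6×1 + -2×2 = 26; y[4] = 6×4 + -2×1 = 22; y[5] = -2×4 = -8

[2, 13, 22, 26, 22, -8]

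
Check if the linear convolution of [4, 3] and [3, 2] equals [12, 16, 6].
Recompute linear convolution of [4, 3] and [3, 2]: y[0] = 4×3 = 12; y[1] = 4×2 + 3×3 = 17; y[2] = 3×2 = 6 → [12, 17, 6]. Compare to given [12, 16, 6]: they differ at index 1: given 16, correct 17, so answer: No

No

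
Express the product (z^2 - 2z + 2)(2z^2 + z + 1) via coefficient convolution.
Ascending coefficients: a = [2, -2, 1], b = [1, 1, 2]. c[0] = 2×1 = 2; c[1] = 2×1 + -2×1 = 0; c[2] = 2×2 + -2×1 + 1×1 = 3; c[3] = -2×2 + 1×1 = -3; c[4] = 1×2 = 2. Result coefficients: [2, 0, 3, -3, 2] → 2z^4 - 3z^3 + 3z^2 + 2

2z^4 - 3z^3 + 3z^2 + 2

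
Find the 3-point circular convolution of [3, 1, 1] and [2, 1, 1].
Use y[k] = Σ_j a[j]·b[(k-j) mod 3]. y[0] = 3×2 + 1×1 + 1×1 = 8; y[1] = 3×1 + 1×2 + 1×1 = 6; y[2] = 3×1 + 1×1 + 1×2 = 6. Result: [8, 6, 6]

[8, 6, 6]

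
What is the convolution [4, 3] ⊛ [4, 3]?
y[0] = 4×4 = 16; y[1] = 4×3 + 3×4 = 24; y[2] = 3×3 = 9

[16, 24, 9]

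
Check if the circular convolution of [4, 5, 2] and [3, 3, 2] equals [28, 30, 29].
Recompute circular convolution of [4, 5, 2] and [3, 3, 2]: y[0] = 4×3 + 5×2 + 2×3 = 28; y[1] = 4×3 + 5×3 + 2×2 = 31; y[2] = 4×2 + 5×3 + 2×3 = 29 → [28, 31, 29]. Compare to given [28, 30, 29]: they differ at index 1: given 30, correct 31, so answer: No

No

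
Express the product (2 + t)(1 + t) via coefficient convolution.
Ascending coefficients: a = [2, 1], b = [1, 1]. c[0] = 2×1 = 2; c[1] = 2×1 + 1×1 = 3; c[2] = 1×1 = 1. Result coefficients: [2, 3, 1] → 2 + 3t + t^2

2 + 3t + t^2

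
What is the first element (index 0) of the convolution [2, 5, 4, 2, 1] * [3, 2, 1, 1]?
Use y[k] = Σ_i a[i]·b[k-i] at k=0. y[0] = 2×3 = 6

6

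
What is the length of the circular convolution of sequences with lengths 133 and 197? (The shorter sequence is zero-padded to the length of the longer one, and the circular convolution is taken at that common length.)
Circular convolution (zero-padding the shorter input) has length max(m, n) = max(133, 197) = 197

197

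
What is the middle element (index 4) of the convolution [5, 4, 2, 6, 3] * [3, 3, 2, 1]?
Use y[k] = Σ_i a[i]·b[k-i] at k=4. y[4] = 4×1 + 2×2 + 6×3 + 3×3 = 35

35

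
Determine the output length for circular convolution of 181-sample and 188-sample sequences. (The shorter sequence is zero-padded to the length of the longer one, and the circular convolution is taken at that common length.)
Circular convolution (zero-padding the shorter input) has length max(m, n) = max(181, 188) = 188

188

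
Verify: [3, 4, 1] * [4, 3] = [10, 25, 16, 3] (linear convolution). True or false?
Recompute linear convolution of [3, 4, 1] and [4, 3]: y[0] = 3×4 = 12; y[1] = 3×3 + 4×4 = 25; y[2] = 4×3 + 1×4 = 16; y[3] = 1×3 = 3 → [12, 25, 16, 3]. Compare to given [10, 25, 16, 3]: they differ at index 0: given 10, correct 12, so answer: No

No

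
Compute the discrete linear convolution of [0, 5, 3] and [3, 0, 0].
y[0] = 0×3 = 0; y[1] = 0×0 + 5×3 = 15; y[2] = 0×0 + 5×0 + 3×3 = 9; y[3] = 5×0 + 3×0 = 0; y[4] = 3×0 = 0

[0, 15, 9, 0, 0]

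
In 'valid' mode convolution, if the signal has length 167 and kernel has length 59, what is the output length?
'Valid' mode counts only positions where the kernel fully overlaps the signal: m - n + 1 = 167 - 59 + 1 = 109

109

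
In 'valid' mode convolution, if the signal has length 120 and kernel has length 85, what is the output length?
'Valid' mode counts only positions where the kernel fully overlaps the signal: m - n + 1 = 120 - 85 + 1 = 36

36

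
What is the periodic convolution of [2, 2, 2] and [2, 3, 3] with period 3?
Use y[k] = Σ_j s[j]·t[(k-j) mod 3]. y[0] = 2×2 + 2×3 + 2×3 = 16; y[1] = 2×3 + 2×2 + 2×3 = 16; y[2] = 2×3 + 2×3 + 2×2 = 16. Result: [16, 16, 16]

[16, 16, 16]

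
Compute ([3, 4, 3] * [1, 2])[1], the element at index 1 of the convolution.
Use y[k] = Σ_i a[i]·b[k-i] at k=1. y[1] = 3×2 + 4×1 = 10

10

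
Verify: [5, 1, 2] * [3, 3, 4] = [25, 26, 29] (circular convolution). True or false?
Recompute circular convolution of [5, 1, 2] and [3, 3, 4]: y[0] = 5×3 + 1×4 + 2×3 = 25; y[1] = 5×3 + 1×3 + 2×4 = 26; y[2] = 5×4 + 1×3 + 2×3 = 29 → [25, 26, 29]. Given [25, 26, 29] matches, so answer: Yes

Yes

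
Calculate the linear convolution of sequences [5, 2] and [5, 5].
y[0] = 5×5 = 25; y[1] = 5×5 + 2×5 = 35; y[2] = 2×5 = 10

[25, 35, 10]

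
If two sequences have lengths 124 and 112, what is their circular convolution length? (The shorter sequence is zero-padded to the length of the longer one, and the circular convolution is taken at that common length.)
Circular convolution (zero-padding the shorter input) has length max(m, n) = max(124, 112) = 124

124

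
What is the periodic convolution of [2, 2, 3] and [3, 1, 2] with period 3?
Use y[k] = Σ_j f[j]·g[(k-j) mod 3]. y[0] = 2×3 + 2×2 + 3×1 = 13; y[1] = 2×1 + 2×3 + 3×2 = 14; y[2] = 2×2 + 2×1 + 3×3 = 15. Result: [13, 14, 15]

[13, 14, 15]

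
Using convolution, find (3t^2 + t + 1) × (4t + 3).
Ascending coefficients: a = [1, 1, 3], b = [3, 4]. c[0] = 1×3 = 3; c[1] = 1×4 + 1×3 = 7; c[2] = 1×4 + 3×3 = 13; c[3] = 3×4 = 12. Result coefficients: [3, 7, 13, 12] → 12t^3 + 13t^2 + 7t + 3

12t^3 + 13t^2 + 7t + 3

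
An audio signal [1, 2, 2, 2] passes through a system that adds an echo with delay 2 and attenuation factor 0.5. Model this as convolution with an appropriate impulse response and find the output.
Direct-path + delayed-attenuated-path model → impulse response h = [1, 0, 0.5] (1 at lag 0, 0.5 at lag 2). Output y[n] = x[n] + 0.5·x[n - 2] (with x[n] = 0 outside 0..3): y[0] = 1 + 0.5×0 = 1; y[1] = 2 + 0.5×0 = 2; y[2] = 2 + 0.5×1 = 2.5; y[3] = 2 + 0.5×2 = 3.0; y[4] = 0 + 0.5×2 = 1.0; y[5] = 0 + 0.5×2 = 1.0. So y = [1, 2, 2.5, 3.0, 1.0, 1.0]

[1, 2, 2.5, 3.0, 1.0, 1.0]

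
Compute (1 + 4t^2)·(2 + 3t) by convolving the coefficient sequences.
Ascending coefficients: a = [1, 0, 4], b = [2, 3]. c[0] = 1×2 = 2; c[1] = 1×3 + 0×2 = 3; c[2] = 0×3 + 4×2 = 8; c[3] = 4×3 = 12. Result coefficients: [2, 3, 8, 12] → 2 + 3t + 8t^2 + 12t^3

2 + 3t + 8t^2 + 12t^3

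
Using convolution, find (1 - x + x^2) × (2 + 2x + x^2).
Ascending coefficients: a = [1, -1, 1], b = [2, 2, 1]. c[0] = 1×2 = 2; c[1] = 1×2 + -1×2 = 0; c[2] = 1×1 + -1×2 + 1×2 = 1; c[3] = -1×1 + 1×2 = 1; c[4] = 1×1 = 1. Result coefficients: [2, 0, 1, 1, 1] → 2 + x^2 + x^3 + x^4

2 + x^2 + x^3 + x^4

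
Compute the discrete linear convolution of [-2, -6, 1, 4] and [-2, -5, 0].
y[0] = -2×-2 = 4; y[1] = -2×-5 + -6×-2 = 22; y[2] = -2×0 + -6×-5 + 1×-2 = 28; y[3] = -6×0 + 1×-5 + 4×-2 = -13; y[4] = 1×0 + 4×-5 = -20; y[5] = 4×0 = 0

[4, 22, 28, -13, -20, 0]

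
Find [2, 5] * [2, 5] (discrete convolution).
y[0] = 2×2 = 4; y[1] = 2×5 + 5×2 = 20; y[2] = 5×5 = 25

[4, 20, 25]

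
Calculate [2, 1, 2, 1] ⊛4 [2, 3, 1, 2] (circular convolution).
Use y[k] = Σ_j a[j]·b[(k-j) mod 4]. y[0] = 2×2 + 1×2 + 2×1 + 1×3 = 11; y[1] = 2×3 + 1×2 + 2×2 + 1×1 = 13; y[2] = 2×1 + 1×3 + 2×2 + 1×2 = 11; y[3] = 2×2 + 1×1 + 2×3 + 1×2 = 13. Result: [11, 13, 11, 13]

[11, 13, 11, 13]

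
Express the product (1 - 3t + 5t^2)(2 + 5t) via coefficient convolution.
Ascending coefficients: a = [1, -3, 5], b = [2, 5]. c[0] = 1×2 = 2; c[1] = 1×5 + -3×2 = -1; c[2] = -3×5 + 5×2 = -5; c[3] = 5×5 = 25. Result coefficients: [2, -1, -5, 25] → 2 - t - 5t^2 + 25t^3

2 - t - 5t^2 + 25t^3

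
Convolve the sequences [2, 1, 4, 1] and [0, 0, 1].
y[0] = 2×0 = 0; y[1] = 2×0 + 1×0 = 0; y[2] = 2×1 + 1×0 + 4×0 = 2; y[3] = 1×1 + 4×0 + 1×0 = 1; y[4] = 4×1 + 1×0 = 4; y[5] = 1×1 = 1

[0, 0, 2, 1, 4, 1]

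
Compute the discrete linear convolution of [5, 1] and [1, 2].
y[0] = 5×1 = 5; y[1] = 5×2 + 1×1 = 11; y[2] = 1×2 = 2

[5, 11, 2]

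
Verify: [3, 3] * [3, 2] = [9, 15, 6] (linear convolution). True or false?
Recompute linear convolution of [3, 3] and [3, 2]: y[0] = 3×3 = 9; y[1] = 3×2 + 3×3 = 15; y[2] = 3×2 = 6 → [9, 15, 6]. Given [9, 15, 6] matches, so answer: Yes

Yes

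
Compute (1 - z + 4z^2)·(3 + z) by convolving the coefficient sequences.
Ascending coefficients: a = [1, -1, 4], b = [3, 1]. c[0] = 1×3 = 3; c[1] = 1×1 + -1×3 = -2; c[2] = -1×1 + 4×3 = 11; c[3] = 4×1 = 4. Result coefficients: [3, -2, 11, 4] → 3 - 2z + 11z^2 + 4z^3

3 - 2z + 11z^2 + 4z^3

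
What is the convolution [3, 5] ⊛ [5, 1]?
y[0] = 3×5 = 15; y[1] = 3×1 + 5×5 = 28; y[2] = 5×1 = 5

[15, 28, 5]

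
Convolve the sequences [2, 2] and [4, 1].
y[0] = 2×4 = 8; y[1] = 2×1 + 2×4 = 10; y[2] = 2×1 = 2

[8, 10, 2]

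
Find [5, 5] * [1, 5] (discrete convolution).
y[0] = 5×1 = 5; y[1] = 5×5 + 5×1 = 30; y[2] = 5×5 = 25

[5, 30, 25]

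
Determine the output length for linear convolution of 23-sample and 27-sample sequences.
Linear/full convolution length: m + n - 1 = 23 + 27 - 1 = 49

49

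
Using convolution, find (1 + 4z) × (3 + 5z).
Ascending coefficients: a = [1, 4], b = [3, 5]. c[0] = 1×3 = 3; c[1] = 1×5 + 4×3 = 17; c[2] = 4×5 = 20. Result coefficients: [3, 17, 20] → 3 + 17z + 20z^2

3 + 17z + 20z^2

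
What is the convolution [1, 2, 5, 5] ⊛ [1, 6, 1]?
y[0] = 1×1 = 1; y[1] = 1×6 + 2×1 = 8; y[2] = 1×1 + 2×6 + 5×1 = 18; y[3] = 2×1 + 5×6 + 5×1 = 37; y[4] = 5×1 + 5×6 = 35; y[5] = 5×1 = 5

[1, 8, 18, 37, 35, 5]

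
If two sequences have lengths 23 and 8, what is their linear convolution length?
Linear/full convolution length: m + n - 1 = 23 + 8 - 1 = 30

30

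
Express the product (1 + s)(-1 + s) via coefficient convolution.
Ascending coefficients: a = [1, 1], b = [-1, 1]. c[0] = 1×-1 = -1; c[1] = 1×1 + 1×-1 = 0; c[2] = 1×1 = 1. Result coefficients: [-1, 0, 1] → -1 + s^2

-1 + s^2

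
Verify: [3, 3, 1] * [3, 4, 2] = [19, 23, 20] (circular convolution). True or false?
Recompute circular convolution of [3, 3, 1] and [3, 4, 2]: y[0] = 3×3 + 3×2 + 1×4 = 19; y[1] = 3×4 + 3×3 + 1×2 = 23; y[2] = 3×2 + 3×4 + 1×3 = 21 → [19, 23, 21]. Compare to given [19, 23, 20]: they differ at index 2: given 20, correct 21, so answer: No

No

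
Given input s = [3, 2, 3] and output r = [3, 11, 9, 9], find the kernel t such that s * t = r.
Output length 4 = len(s) + len(t) - 1 ⇒ len(t) = 2. Solve t forward using t[k] = (r[k] - Σ_{i≥1} s[i]·t[k-i]) / s[0]: t[0] = r[0] / s[0] = 3 / 3 = 1; t[1] = (r[1] - 2×1) / s[0] = (11 - 2×1) / 3 = 3. So t = [1, 3]. Forward-check [3, 2, 3] * [1, 3]: r[0] = 3×1 = 3; r[1] = 3×3 + 2×1 = 11; r[2] = 2×3 + 3×1 = 9; r[3] = 3×3 = 9 → [3, 11, 9, 9] ✓

[1, 3]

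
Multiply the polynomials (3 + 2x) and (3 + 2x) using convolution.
Ascending coefficients: a = [3, 2], b = [3, 2]. c[0] = 3×3 = 9; c[1] = 3×2 + 2×3 = 12; c[2] = 2×2 = 4. Result coefficients: [9, 12, 4] → 9 + 12x + 4x^2

9 + 12x + 4x^2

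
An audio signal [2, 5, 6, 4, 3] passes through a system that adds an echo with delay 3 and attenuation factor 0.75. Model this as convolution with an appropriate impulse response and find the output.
Direct-path + delayed-attenuated-path model → impulse response h = [1, 0, 0, 0.75] (1 at lag 0, 0.75 at lag 3). Output y[n] = x[n] + 0.75·x[n - 3] (with x[n] = 0 outside 0..4): y[0] = 2 + 0.75×0 = 2; y[1] = 5 + 0.75×0 = 5; y[2] = 6 + 0.75×0 = 6; y[3] = 4 + 0.75×2 = 5.5; y[4] = 3 + 0.75×5 = 6.75; y[5] = 0 + 0.75×6 = 4.5; y[6] = 0 + 0.75×4 = 3.0; y[7] = 0 + 0.75×3 = 2.25. So y = [2, 5, 6, 5.5, 6.75, 4.5, 3.0, 2.25]

[2, 5, 6, 5.5, 6.75, 4.5, 3.0, 2.25]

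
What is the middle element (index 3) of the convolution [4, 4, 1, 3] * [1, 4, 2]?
Use y[k] = Σ_i a[i]·b[k-i] at k=3. y[3] = 4×2 + 1×4 + 3×1 = 15

15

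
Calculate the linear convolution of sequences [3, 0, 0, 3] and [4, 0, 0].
y[0] = 3×4 = 12; y[1] = 3×0 + 0×4 = 0; y[2] = 3×0 + 0×0 + 0×4 = 0; y[3] = 0×0 + 0×0 + 3×4 = 12; y[4] = 0×0 + 3×0 = 0; y[5] = 3×0 = 0

[12, 0, 0, 12, 0, 0]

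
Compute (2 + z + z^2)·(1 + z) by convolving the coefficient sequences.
Ascending coefficients: a = [2, 1, 1], b = [1, 1]. c[0] = 2×1 = 2; c[1] = 2×1 + 1×1 = 3; c[2] = 1×1 + 1×1 = 2; c[3] = 1×1 = 1. Result coefficients: [2, 3, 2, 1] → 2 + 3z + 2z^2 + z^3

2 + 3z + 2z^2 + z^3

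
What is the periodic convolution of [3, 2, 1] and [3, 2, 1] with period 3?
Use y[k] = Σ_j u[j]·v[(k-j) mod 3]. y[0] = 3×3 + 2×1 + 1×2 = 13; y[1] = 3×2 + 2×3 + 1×1 = 13; y[2] = 3×1 + 2×2 + 1×3 = 10. Result: [13, 13, 10]

[13, 13, 10]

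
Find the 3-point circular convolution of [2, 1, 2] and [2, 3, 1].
Use y[k] = Σ_j a[j]·b[(k-j) mod 3]. y[0] = 2×2 + 1×1 + 2×3 = 11; y[1] = 2×3 + 1×2 + 2×1 = 10; y[2] = 2×1 + 1×3 + 2×2 = 9. Result: [11, 10, 9]

[11, 10, 9]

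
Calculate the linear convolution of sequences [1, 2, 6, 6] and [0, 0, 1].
y[0] = 1×0 = 0; y[1] = 1×0 + 2×0 = 0; y[2] = 1×1 + 2×0 + 6×0 = 1; y[3] = 2×1 + 6×0 + 6×0 = 2; y[4] = 6×1 + 6×0 = 6; y[5] = 6×1 = 6

[0, 0, 1, 2, 6, 6]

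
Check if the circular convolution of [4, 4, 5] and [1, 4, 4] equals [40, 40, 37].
Recompute circular convolution of [4, 4, 5] and [1, 4, 4]: y[0] = 4×1 + 4×4 + 5×4 = 40; y[1] = 4×4 + 4×1 + 5×4 = 40; y[2] = 4×4 + 4×4 + 5×1 = 37 → [40, 40, 37]. Given [40, 40, 37] matches, so answer: Yes

Yes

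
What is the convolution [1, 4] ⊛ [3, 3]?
y[0] = 1×3 = 3; y[1] = 1×3 + 4×3 = 15; y[2] = 4×3 = 12

[3, 15, 12]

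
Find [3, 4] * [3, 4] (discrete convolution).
y[0] = 3×3 = 9; y[1] = 3×4 + 4×3 = 24; y[2] = 4×4 = 16

[9, 24, 16]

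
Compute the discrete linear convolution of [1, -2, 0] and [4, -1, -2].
y[0] = 1×4 = 4; y[1] = 1×-1 + -2×4 = -9; y[2] = 1×-2 + -2×-1 + 0×4 = 0; y[3] = -2×-2 + 0×-1 = 4; y[4] = 0×-2 = 0

[4, -9, 0, 4, 0]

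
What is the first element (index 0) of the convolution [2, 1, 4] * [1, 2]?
Use y[k] = Σ_i a[i]·b[k-i] at k=0. y[0] = 2×1 = 2

2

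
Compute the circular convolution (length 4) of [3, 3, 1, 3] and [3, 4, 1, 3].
Use y[k] = Σ_j u[j]·v[(k-j) mod 4]. y[0] = 3×3 + 3×3 + 1×1 + 3×4 = 31; y[1] = 3×4 + 3×3 + 1×3 + 3×1 = 27; y[2] = 3×1 + 3×4 + 1×3 + 3×3 = 27; y[3] = 3×3 + 3×1 + 1×4 + 3×3 = 25. Result: [31, 27, 27, 25]

[31, 27, 27, 25]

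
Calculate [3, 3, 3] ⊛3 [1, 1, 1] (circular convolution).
Use y[k] = Σ_j f[j]·g[(k-j) mod 3]. y[0] = 3×1 + 3×1 + 3×1 = 9; y[1] = 3×1 + 3×1 + 3×1 = 9; y[2] = 3×1 + 3×1 + 3×1 = 9. Result: [9, 9, 9]

[9, 9, 9]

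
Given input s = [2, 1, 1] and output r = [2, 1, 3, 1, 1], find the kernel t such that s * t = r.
Output length 5 = len(s) + len(t) - 1 ⇒ len(t) = 3. Solve t forward using t[k] = (r[k] - Σ_{i≥1} s[i]·t[k-i]) / s[0]: t[0] = r[0] / s[0] = 2 / 2 = 1; t[1] = (r[1] - 1×1) / s[0] = (1 - 1×1) / 2 = 0; t[2] = (r[2] - 1×0 - 1×1) / s[0] = (3 - 1×0 - 1×1) / 2 = 1. So t = [1, 0, 1]. Forward-check [2, 1, 1] * [1, 0, 1]: r[0] = 2×1 = 2; r[1] = 2×0 + 1×1 = 1; r[2] = 2×1 + 1×0 + 1×1 = 3; r[3] = 1×1 + 1×0 = 1; r[4] = 1×1 = 1 → [2, 1, 3, 1, 1] ✓

[1, 0, 1]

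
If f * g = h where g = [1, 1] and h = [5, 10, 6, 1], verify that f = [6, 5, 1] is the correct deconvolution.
Forward-compute [6, 5, 1] * [1, 1]: h[0] = 6×1 = 6; h[1] = 6×1 + 5×1 = 11; h[2] = 5×1 + 1×1 = 6; h[3] = 1×1 = 1 → [6, 11, 6, 1]. Does not match given h = [5, 10, 6, 1].

Not verified. [6, 5, 1] * [1, 1] = [6, 11, 6, 1], which differs from [5, 10, 6, 1] at index 0.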